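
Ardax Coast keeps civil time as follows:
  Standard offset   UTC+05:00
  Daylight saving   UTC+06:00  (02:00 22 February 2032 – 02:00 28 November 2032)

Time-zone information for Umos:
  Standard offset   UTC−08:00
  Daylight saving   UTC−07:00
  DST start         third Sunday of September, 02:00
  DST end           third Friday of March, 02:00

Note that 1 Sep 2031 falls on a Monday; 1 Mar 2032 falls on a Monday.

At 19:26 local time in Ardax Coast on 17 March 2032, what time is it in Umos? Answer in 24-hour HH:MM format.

06:26

17 March 2032 falls between 22 February and 28 November, so daylight saving is in effect and Ardax Coast is at UTC+06:00.
19:26 Ardax Coast − 6h = 13:26 UTC.
1 September 2031 is a Monday, so the first Sunday is September 7 and the third is September 21.
1 March 2032 is a Monday, so the first Friday is March 5 and the third is March 19.
At the standard offset (UTC−08:00), 13:26 UTC − 8h = 05:26 Umos standard time.
The standard-time date in Umos, 17 March 2032, falls between 21 September 2031 and 19 March 2032, so daylight saving is in effect and Umos is at UTC−07:00.
13:26 UTC − 7h = 06:26 Umos.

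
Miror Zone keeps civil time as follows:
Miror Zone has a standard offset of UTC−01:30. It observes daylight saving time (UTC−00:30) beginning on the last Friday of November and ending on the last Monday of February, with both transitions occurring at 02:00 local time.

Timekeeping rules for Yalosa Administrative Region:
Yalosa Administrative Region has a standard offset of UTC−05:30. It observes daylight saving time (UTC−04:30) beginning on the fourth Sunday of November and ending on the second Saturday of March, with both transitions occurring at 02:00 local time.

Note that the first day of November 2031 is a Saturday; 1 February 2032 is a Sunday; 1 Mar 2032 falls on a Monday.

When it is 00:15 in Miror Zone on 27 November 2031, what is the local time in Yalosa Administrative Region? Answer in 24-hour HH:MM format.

1 November 2031 is a Saturday, so Fridays fall on 7, 14, 21, 28; the last is November 28.
1 February 2032 is a Sunday, so Mondays fall on 2, 9, 16, 23; the last is February 23.
Daylight saving runs 28 November 2031 – 23 February 2032; 27 November 2031 is outside that window, so Miror Zone is on standard time at UTC−01:30.
00:15 Miror Zone + 1h30m = 01:45 UTC.
1 November 2031 is a Saturday, so the first Sunday is November 2 and the fourth is November 23.
1 March 2032 is a Monday, so the first Saturday is March 6 and the second is March 13.
At the standard offset (UTC−05:30), 01:45 UTC − 5h30m = 20:15 Yalosa Administrative Region standard time (rolling into the previous day, 26 November 2031).
The standard-time date in Yalosa Administrative Region, 26 November 2031, lies within the daylight-saving period (23 November 2031 – 13 March 2032), so Yalosa Administrative Region is on daylight time, UTC−04:30.
01:45 UTC − 4h30m = 21:15 Yalosa Administrative Region (rolling into the previous day, 26 November 2031).

21:15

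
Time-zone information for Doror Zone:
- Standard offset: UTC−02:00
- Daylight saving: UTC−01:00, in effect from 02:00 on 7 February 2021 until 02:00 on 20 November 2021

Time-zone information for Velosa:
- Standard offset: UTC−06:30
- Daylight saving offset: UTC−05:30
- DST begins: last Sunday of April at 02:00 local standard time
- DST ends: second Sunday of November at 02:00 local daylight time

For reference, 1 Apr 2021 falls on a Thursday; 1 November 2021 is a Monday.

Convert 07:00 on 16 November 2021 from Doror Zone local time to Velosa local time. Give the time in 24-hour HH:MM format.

16 November 2021 falls between 7 February and 20 November, so daylight saving is in effect and Doror Zone is at UTC−01:00.
07:00 Doror Zone + 1h = 08:00 UTC.
1 April 2021 is a Thursday, so Sundays fall on 4, 11, 18, 25; the last is April 25.
1 November 2021 is a Monday, so the first Sunday is November 7 and the second is November 14.
At the standard offset (UTC−06:30), 08:00 UTC − 6h30m = 01:30 Velosa standard time.
The standard-time date in Velosa, 16 November 2021, does not fall between 25 April and 14 November, so daylight saving is not in effect and Velosa is at UTC−06:30.
08:00 UTC − 6h30m = 01:30 Velosa.

01:30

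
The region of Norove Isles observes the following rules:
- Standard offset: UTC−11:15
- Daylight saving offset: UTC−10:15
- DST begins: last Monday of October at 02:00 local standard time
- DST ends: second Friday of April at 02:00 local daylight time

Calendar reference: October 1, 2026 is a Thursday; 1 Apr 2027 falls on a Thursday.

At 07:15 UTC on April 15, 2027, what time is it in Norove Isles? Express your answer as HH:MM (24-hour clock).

20:00

1 October 2026 is a Thursday, so Mondays fall on 5, 12, 19, 26; the last is October 26.
1 April 2027 is a Thursday, so the first Friday is April 2 and the second is April 9.
At the standard offset (UTC−11:15), 07:15 UTC − 11h15m = 20:00 Norove Isles standard time (rolling into the previous day, 14 April 2027).
The standard-time date in Norove Isles, April 14, 2027, is outside the daylight-saving period (26 October 2026 – 9 April 2027), so Norove Isles is on standard time, UTC−11:15.
07:15 UTC − 11h15m = 20:00 local (rolling into the previous day, 14 April 2027).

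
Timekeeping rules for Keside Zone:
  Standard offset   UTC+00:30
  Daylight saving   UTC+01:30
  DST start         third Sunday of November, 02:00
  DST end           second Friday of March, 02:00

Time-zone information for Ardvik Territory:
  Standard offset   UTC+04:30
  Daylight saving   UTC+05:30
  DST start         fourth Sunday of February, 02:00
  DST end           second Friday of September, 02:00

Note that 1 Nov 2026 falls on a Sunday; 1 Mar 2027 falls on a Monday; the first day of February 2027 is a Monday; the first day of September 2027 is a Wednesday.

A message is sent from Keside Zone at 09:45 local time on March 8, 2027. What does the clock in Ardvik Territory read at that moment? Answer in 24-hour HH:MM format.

13:45

1 November 2026 is a Sunday, so the first Sunday is November 1 and the third is November 15.
1 March 2027 is a Monday, so the first Friday is March 5 and the second is March 12.
March 8, 2027 falls between 15 November 2026 and 12 March 2027, so daylight saving is in effect and Keside Zone is at UTC+01:30.
09:45 Keside Zone − 1h30m = 08:15 UTC.
1 February 2027 is a Monday, so the first Sunday is February 7 and the fourth is February 28.
1 September 2027 is a Wednesday, so the first Friday is September 3 and the second is September 10.
At the standard offset (UTC+04:30), 08:15 UTC + 4h30m = 12:45 Ardvik Territory standard time.
Daylight saving runs 28 February – 10 September; the standard-time date in Ardvik Territory, March 8, 2027, is inside that window, so Ardvik Territory is at UTC+05:30.
08:15 UTC + 5h30m = 13:45 Ardvik Territory.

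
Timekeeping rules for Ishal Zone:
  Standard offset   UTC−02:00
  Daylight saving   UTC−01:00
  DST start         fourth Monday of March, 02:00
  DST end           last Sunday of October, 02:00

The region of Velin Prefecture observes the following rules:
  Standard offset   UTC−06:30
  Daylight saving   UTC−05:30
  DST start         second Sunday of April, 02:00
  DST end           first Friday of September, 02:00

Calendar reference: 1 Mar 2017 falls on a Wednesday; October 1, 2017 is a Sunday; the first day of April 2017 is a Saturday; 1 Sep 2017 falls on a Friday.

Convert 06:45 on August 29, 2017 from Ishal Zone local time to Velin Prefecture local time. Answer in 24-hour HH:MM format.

1 March 2017 is a Wednesday, so the first Monday is March 6 and the fourth is March 27.
1 October 2017 is a Sunday, so Sundays fall on 1, 8, 15, 22, 29; the last is October 29.
Daylight saving runs 27 March – 29 October; August 29, 2017 is inside that window, so Ishal Zone is at UTC−01:00.
06:45 Ishal Zone + 1h = 07:45 UTC.
1 April 2017 is a Saturday, so the first Sunday is April 2 and the second is April 9.
1 September 2017 is a Friday, so the first Friday is September 1.
At the standard offset (UTC−06:30), 07:45 UTC − 6h30m = 01:15 Velin Prefecture standard time.
Daylight saving runs 9 April – 1 September; the standard-time date in Velin Prefecture, August 29, 2017, is inside that window, so Velin Prefecture is at UTC−05:30.
07:45 UTC − 5h30m = 02:15 Velin Prefecture.

02:15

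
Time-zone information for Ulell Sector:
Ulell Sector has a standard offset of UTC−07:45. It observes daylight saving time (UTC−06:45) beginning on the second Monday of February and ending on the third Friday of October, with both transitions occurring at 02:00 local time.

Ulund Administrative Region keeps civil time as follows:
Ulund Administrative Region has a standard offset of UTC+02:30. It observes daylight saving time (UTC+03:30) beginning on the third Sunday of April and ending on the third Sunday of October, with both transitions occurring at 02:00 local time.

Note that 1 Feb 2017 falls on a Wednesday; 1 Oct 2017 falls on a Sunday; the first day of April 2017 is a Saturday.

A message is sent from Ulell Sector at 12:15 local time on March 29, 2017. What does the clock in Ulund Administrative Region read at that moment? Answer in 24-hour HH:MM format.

1 February 2017 is a Wednesday, so the first Monday is February 6 and the second is February 13.
1 October 2017 is a Sunday, so the first Friday is October 6 and the third is October 20.
March 29, 2017 lies within the daylight-saving period (13 February – 20 October), so Ulell Sector is on daylight time, UTC−06:45.
12:15 Ulell Sector + 6h45m = 19:00 UTC.
1 April 2017 is a Saturday, so the first Sunday is April 2 and the third is April 16.
1 October 2017 is a Sunday, so the first Sunday is October 1 and the third is October 15.
At the standard offset (UTC+02:30), 19:00 UTC + 2h30m = 21:30 Ulund Administrative Region standard time.
Daylight saving runs 16 April – 15 October; the standard-time date in Ulund Administrative Region, March 29, 2017, is outside that window, so Ulund Administrative Region is on standard time at UTC+02:30.
19:00 UTC + 2h30m = 21:30 Ulund Administrative Region.

21:30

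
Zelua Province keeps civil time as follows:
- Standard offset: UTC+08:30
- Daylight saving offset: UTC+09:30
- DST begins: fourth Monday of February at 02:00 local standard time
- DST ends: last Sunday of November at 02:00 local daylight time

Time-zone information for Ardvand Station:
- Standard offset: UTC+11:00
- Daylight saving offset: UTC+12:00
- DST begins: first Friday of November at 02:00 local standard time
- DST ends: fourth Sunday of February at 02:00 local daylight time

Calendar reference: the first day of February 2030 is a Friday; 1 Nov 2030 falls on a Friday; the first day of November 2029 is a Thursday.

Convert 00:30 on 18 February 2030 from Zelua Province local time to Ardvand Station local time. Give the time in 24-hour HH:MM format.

1 February 2030 is a Friday, so the first Monday is February 4 and the fourth is February 25.
1 November 2030 is a Friday, so Sundays fall on 3, 10, 17, 24; the last is November 24.
18 February 2030 is outside the daylight-saving period (25 February – 24 November), so Zelua Province is on standard time, UTC+08:30.
00:30 Zelua Province − 8h30m = 16:00 UTC (rolling into the previous day, 17 February 2030).
1 November 2029 is a Thursday, so the first Friday is November 2.
1 February 2030 is a Friday, so the first Sunday is February 3 and the fourth is February 24.
At the standard offset (UTC+11:00), 16:00 UTC + 11h = 03:00 Ardvand Station standard time (rolling into the next day, 18 February 2030).
Daylight saving runs 2 November 2029 – 24 February 2030; the standard-time date in Ardvand Station, 18 February 2030, is inside that window, so Ardvand Station is at UTC+12:00.
16:00 UTC + 12h = 04:00 Ardvand Station (rolling into the next day, 18 February 2030).

04:00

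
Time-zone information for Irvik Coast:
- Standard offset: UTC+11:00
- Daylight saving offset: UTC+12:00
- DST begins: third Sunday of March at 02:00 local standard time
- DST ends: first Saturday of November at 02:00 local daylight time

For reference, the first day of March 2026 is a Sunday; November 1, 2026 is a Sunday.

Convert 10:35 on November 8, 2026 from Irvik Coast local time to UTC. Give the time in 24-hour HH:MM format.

23:35

1 March 2026 is a Sunday, so the first Sunday is March 1 and the third is March 15.
1 November 2026 is a Sunday, so the first Saturday is November 7.
November 8, 2026 does not fall between 15 March and 7 November, so daylight saving is not in effect and Irvik Coast is at UTC+11:00.
10:35 local − 11h = 23:35 UTC (rolling into the previous day, 7 November 2026).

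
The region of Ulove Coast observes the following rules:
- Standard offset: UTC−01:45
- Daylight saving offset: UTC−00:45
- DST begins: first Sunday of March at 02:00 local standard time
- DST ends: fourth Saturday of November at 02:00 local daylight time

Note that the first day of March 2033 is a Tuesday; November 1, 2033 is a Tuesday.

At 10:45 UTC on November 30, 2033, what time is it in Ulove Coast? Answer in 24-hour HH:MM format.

1 March 2033 is a Tuesday, so the first Sunday is March 6.
1 November 2033 is a Tuesday, so the first Saturday is November 5 and the fourth is November 26.
At the standard offset (UTC−01:45), 10:45 UTC − 1h45m = 09:00 Ulove Coast standard time.
The standard-time date in Ulove Coast, November 30, 2033, is outside the daylight-saving period (6 March – 26 November), so Ulove Coast is on standard time, UTC−01:45.
10:45 UTC − 1h45m = 09:00 local.

09:00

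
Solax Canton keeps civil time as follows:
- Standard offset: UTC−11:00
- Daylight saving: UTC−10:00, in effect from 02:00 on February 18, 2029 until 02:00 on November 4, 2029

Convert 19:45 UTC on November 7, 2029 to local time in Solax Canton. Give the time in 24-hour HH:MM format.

At the standard offset (UTC−11:00), 19:45 UTC − 11h = 08:45 Solax Canton standard time.
Daylight saving runs 18 February – 4 November; the standard-time date in Solax Canton, November 7, 2029, is outside that window, so Solax Canton is on standard time at UTC−11:00.
19:45 UTC − 11h = 08:45 local.

08:45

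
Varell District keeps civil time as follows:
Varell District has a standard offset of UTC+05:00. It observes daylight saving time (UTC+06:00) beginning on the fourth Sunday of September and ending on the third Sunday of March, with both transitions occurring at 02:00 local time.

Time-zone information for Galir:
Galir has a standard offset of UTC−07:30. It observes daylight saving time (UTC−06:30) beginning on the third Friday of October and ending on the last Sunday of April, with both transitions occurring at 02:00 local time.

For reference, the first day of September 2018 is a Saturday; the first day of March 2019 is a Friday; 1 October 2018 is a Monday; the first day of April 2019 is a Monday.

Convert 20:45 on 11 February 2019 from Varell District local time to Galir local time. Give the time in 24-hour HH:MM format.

08:15

1 September 2018 is a Saturday, so the first Sunday is September 2 and the fourth is September 23.
1 March 2019 is a Friday, so the first Sunday is March 3 and the third is March 17.
11 February 2019 falls between 23 September 2018 and 17 March 2019, so daylight saving is in effect and Varell District is at UTC+06:00.
20:45 Varell District − 6h = 14:45 UTC.
1 October 2018 is a Monday, so the first Friday is October 5 and the third is October 19.
1 April 2019 is a Monday, so Sundays fall on 7, 14, 21, 28; the last is April 28.
At the standard offset (UTC−07:30), 14:45 UTC − 7h30m = 07:15 Galir standard time.
The standard-time date in Galir, 11 February 2019, lies within the daylight-saving period (19 October 2018 – 28 April 2019), so Galir is on daylight time, UTC−06:30.
14:45 UTC − 6h30m = 08:15 Galir.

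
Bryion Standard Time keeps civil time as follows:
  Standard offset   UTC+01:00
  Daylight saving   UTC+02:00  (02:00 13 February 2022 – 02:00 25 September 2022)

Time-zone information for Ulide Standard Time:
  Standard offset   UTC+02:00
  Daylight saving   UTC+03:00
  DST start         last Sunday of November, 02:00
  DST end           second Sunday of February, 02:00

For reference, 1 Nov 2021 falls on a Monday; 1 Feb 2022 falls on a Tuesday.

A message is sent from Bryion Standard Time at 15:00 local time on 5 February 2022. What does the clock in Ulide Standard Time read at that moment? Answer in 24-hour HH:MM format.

5 February 2022 does not fall between 13 February and 25 September, so daylight saving is not in effect and Bryion Standard Time is at UTC+01:00.
15:00 Bryion Standard Time − 1h = 14:00 UTC.
1 November 2021 is a Monday, so Sundays fall on 7, 14, 21, 28; the last is November 28.
1 February 2022 is a Tuesday, so the first Sunday is February 6 and the second is February 13.
At the standard offset (UTC+02:00), 14:00 UTC + 2h = 16:00 Ulide Standard Time standard time.
The standard-time date in Ulide Standard Time, 5 February 2022, lies within the daylight-saving period (28 November 2021 – 13 February 2022), so Ulide Standard Time is on daylight time, UTC+03:00.
14:00 UTC + 3h = 17:00 Ulide Standard Time.

17:00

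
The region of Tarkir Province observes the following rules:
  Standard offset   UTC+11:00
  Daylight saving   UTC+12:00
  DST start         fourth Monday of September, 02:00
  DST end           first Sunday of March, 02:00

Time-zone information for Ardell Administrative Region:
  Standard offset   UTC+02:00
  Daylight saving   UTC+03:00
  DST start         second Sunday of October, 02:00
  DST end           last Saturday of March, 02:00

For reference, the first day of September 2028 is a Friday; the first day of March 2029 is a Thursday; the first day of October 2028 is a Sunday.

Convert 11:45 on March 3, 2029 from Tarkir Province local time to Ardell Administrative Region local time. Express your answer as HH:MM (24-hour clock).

02:45

1 September 2028 is a Friday, so the first Monday is September 4 and the fourth is September 25.
1 March 2029 is a Thursday, so the first Sunday is March 4.
March 3, 2029 falls between 25 September 2028 and 4 March 2029, so daylight saving is in effect and Tarkir Province is at UTC+12:00.
11:45 Tarkir Province − 12h = 23:45 UTC (rolling into the previous day, 2 March 2029).
1 October 2028 is a Sunday, so the first Sunday is October 1 and the second is October 8.
1 March 2029 is a Thursday, so Saturdays fall on 3, 10, 17, 24, 31; the last is March 31.
At the standard offset (UTC+02:00), 23:45 UTC + 2h = 01:45 Ardell Administrative Region standard time (rolling into the next day, 3 March 2029).
The standard-time date in Ardell Administrative Region, March 3, 2029, falls between 8 October 2028 and 31 March 2029, so daylight saving is in effect and Ardell Administrative Region is at UTC+03:00.
23:45 UTC + 3h = 02:45 Ardell Administrative Region (rolling into the next day, 3 March 2029).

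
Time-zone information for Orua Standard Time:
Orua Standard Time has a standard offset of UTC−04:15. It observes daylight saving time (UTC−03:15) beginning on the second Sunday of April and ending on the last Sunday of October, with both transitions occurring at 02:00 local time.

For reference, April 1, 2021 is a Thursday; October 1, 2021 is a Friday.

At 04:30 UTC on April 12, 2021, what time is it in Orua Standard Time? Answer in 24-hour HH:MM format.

01:15

1 April 2021 is a Thursday, so the first Sunday is April 4 and the second is April 11.
1 October 2021 is a Friday, so Sundays fall on 3, 10, 17, 24, 31; the last is October 31.
At the standard offset (UTC−04:15), 04:30 UTC − 4h15m = 00:15 Orua Standard Time standard time.
Daylight saving runs 11 April – 31 October; the standard-time date in Orua Standard Time, April 12, 2021, is inside that window, so Orua Standard Time is at UTC−03:15.
04:30 UTC − 3h15m = 01:15 local.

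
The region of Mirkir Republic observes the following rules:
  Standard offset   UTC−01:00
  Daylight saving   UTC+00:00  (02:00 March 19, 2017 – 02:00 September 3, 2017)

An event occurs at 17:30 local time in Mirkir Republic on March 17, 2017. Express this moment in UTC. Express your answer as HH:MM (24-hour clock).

Daylight saving runs 19 March – 3 September; March 17, 2017 is outside that window, so Mirkir Republic is on standard time at UTC−01:00.
17:30 local + 1h = 18:30 UTC.

18:30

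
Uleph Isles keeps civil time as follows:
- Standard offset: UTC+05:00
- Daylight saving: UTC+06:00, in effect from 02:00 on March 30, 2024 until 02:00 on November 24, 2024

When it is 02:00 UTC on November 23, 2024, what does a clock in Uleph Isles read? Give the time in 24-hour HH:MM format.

At the standard offset (UTC+05:00), 02:00 UTC + 5h = 07:00 Uleph Isles standard time.
Daylight saving runs 30 March – 24 November; the standard-time date in Uleph Isles, November 23, 2024, is inside that window, so Uleph Isles is at UTC+06:00.
02:00 UTC + 6h = 08:00 local.

08:00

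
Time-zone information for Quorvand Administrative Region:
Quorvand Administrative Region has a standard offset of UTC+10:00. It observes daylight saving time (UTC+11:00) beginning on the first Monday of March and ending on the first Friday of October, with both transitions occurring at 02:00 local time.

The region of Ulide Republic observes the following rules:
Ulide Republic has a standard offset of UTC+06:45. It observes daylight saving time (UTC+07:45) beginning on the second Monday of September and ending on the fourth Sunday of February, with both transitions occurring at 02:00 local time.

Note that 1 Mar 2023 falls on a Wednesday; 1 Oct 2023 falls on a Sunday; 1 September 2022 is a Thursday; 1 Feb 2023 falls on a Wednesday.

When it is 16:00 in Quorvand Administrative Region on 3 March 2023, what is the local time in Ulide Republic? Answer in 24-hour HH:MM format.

12:45

1 March 2023 is a Wednesday, so the first Monday is March 6.
1 October 2023 is a Sunday, so the first Friday is October 6.
3 March 2023 does not fall between 6 March and 6 October, so daylight saving is not in effect and Quorvand Administrative Region is at UTC+10:00.
16:00 Quorvand Administrative Region − 10h = 06:00 UTC.
1 September 2022 is a Thursday, so the first Monday is September 5 and the second is September 12.
1 February 2023 is a Wednesday, so the first Sunday is February 5 and the fourth is February 26.
At the standard offset (UTC+06:45), 06:00 UTC + 6h45m = 12:45 Ulide Republic standard time.
The standard-time date in Ulide Republic, 3 March 2023, does not fall between 12 September 2022 and 26 February 2023, so daylight saving is not in effect and Ulide Republic is at UTC+06:45.
06:00 UTC + 6h45m = 12:45 Ulide Republic.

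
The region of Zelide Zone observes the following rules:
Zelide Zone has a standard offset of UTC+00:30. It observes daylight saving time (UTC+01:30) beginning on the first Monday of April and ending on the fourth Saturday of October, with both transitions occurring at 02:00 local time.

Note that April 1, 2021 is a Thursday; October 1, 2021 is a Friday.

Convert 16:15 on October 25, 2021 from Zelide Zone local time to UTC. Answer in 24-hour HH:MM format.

15:45

1 April 2021 is a Thursday, so the first Monday is April 5.
1 October 2021 is a Friday, so the first Saturday is October 2 and the fourth is October 23.
October 25, 2021 is outside the daylight-saving period (5 April – 23 October), so Zelide Zone is on standard time, UTC+00:30.
16:15 local − 0h30m = 15:45 UTC.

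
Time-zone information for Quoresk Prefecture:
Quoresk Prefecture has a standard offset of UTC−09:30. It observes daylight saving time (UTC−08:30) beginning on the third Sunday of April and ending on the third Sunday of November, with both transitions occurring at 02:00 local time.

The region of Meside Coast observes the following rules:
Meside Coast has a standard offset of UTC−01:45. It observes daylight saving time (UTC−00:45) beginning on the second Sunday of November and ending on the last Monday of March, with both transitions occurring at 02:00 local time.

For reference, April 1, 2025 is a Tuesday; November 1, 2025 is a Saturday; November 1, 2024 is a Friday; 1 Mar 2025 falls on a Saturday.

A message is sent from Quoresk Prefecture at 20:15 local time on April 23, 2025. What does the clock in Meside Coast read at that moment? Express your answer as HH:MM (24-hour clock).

1 April 2025 is a Tuesday, so the first Sunday is April 6 and the third is April 20.
1 November 2025 is a Saturday, so the first Sunday is November 2 and the third is November 16.
Daylight saving runs 20 April – 16 November; April 23, 2025 is inside that window, so Quoresk Prefecture is at UTC−08:30.
20:15 Quoresk Prefecture + 8h30m = 04:45 UTC (rolling into the next day, 24 April 2025).
1 November 2024 is a Friday, so the first Sunday is November 3 and the second is November 10.
1 March 2025 is a Saturday, so Mondays fall on 3, 10, 17, 24, 31; the last is March 31.
At the standard offset (UTC−01:45), 04:45 UTC − 1h45m = 03:00 Meside Coast standard time.
The standard-time date in Meside Coast, April 24, 2025, is outside the daylight-saving period (10 November 2024 – 31 March 2025), so Meside Coast is on standard time, UTC−01:45.
04:45 UTC − 1h45m = 03:00 Meside Coast.

03:00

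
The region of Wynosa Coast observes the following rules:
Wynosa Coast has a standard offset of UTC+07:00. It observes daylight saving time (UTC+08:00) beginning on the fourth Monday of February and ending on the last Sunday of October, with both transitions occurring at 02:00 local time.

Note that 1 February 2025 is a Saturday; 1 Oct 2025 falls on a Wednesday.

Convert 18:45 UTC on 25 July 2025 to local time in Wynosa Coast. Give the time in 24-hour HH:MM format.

1 February 2025 is a Saturday, so the first Monday is February 3 and the fourth is February 24.
1 October 2025 is a Wednesday, so Sundays fall on 5, 12, 19, 26; the last is October 26.
At the standard offset (UTC+07:00), 18:45 UTC + 7h = 01:45 Wynosa Coast standard time (rolling into the next day, 26 July 2025).
The standard-time date in Wynosa Coast, 26 July 2025, lies within the daylight-saving period (24 February – 26 October), so Wynosa Coast is on daylight time, UTC+08:00.
18:45 UTC + 8h = 02:45 local (rolling into the next day, 26 July 2025).

02:45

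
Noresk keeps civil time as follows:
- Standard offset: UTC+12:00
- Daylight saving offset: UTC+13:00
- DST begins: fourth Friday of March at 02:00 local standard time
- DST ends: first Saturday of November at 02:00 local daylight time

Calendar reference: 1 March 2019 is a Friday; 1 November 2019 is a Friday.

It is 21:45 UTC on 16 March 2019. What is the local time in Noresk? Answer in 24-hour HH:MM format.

09:45

1 March 2019 is a Friday, so the first Friday is March 1 and the fourth is March 22.
1 November 2019 is a Friday, so the first Saturday is November 2.
At the standard offset (UTC+12:00), 21:45 UTC + 12h = 09:45 Noresk standard time (rolling into the next day, 17 March 2019).
Daylight saving runs 22 March – 2 November; the standard-time date in Noresk, 17 March 2019, is outside that window, so Noresk is on standard time at UTC+12:00.
21:45 UTC + 12h = 09:45 local (rolling into the next day, 17 March 2019).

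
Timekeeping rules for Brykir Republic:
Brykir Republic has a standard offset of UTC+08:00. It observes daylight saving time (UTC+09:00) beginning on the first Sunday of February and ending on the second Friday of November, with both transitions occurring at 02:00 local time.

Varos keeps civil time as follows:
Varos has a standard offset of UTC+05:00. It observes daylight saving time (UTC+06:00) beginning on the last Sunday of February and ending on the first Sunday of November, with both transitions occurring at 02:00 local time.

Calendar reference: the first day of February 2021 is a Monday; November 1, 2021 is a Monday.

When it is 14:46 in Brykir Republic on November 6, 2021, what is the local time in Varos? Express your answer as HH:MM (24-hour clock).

1 February 2021 is a Monday, so the first Sunday is February 7.
1 November 2021 is a Monday, so the first Friday is November 5 and the second is November 12.
November 6, 2021 lies within the daylight-saving period (7 February – 12 November), so Brykir Republic is on daylight time, UTC+09:00.
14:46 Brykir Republic − 9h = 05:46 UTC.
1 February 2021 is a Monday, so Sundays fall on 7, 14, 21, 28; the last is February 28.
1 November 2021 is a Monday, so the first Sunday is November 7.
At the standard offset (UTC+05:00), 05:46 UTC + 5h = 10:46 Varos standard time.
Daylight saving runs 28 February – 7 November; the standard-time date in Varos, November 6, 2021, is inside that window, so Varos is at UTC+06:00.
05:46 UTC + 6h = 11:46 Varos.

11:46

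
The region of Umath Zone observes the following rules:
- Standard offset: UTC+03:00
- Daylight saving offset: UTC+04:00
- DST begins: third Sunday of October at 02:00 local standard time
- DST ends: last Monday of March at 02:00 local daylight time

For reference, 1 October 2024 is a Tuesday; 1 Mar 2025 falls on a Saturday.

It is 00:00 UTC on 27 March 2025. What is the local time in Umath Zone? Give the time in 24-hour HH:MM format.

1 October 2024 is a Tuesday, so the first Sunday is October 6 and the third is October 20.
1 March 2025 is a Saturday, so Mondays fall on 3, 10, 17, 24, 31; the last is March 31.
At the standard offset (UTC+03:00), 00:00 UTC + 3h = 03:00 Umath Zone standard time.
Daylight saving runs 20 October 2024 – 31 March 2025; the standard-time date in Umath Zone, 27 March 2025, is inside that window, so Umath Zone is at UTC+04:00.
00:00 UTC + 4h = 04:00 local.

04:00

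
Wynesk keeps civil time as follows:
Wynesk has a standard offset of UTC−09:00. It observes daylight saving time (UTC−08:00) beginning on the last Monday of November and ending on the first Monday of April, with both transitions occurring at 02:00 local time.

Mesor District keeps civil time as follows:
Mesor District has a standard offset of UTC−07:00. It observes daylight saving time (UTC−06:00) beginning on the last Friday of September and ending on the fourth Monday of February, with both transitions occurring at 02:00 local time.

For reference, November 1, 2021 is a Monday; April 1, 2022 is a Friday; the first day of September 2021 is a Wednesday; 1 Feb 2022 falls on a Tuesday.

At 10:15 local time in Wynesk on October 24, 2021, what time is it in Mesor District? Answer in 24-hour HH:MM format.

1 November 2021 is a Monday, so Mondays fall on 1, 8, 15, 22, 29; the last is November 29.
1 April 2022 is a Friday, so the first Monday is April 4.
October 24, 2021 is outside the daylight-saving period (29 November 2021 – 4 April 2022), so Wynesk is on standard time, UTC−09:00.
10:15 Wynesk + 9h = 19:15 UTC.
1 September 2021 is a Wednesday, so Fridays fall on 3, 10, 17, 24; the last is September 24.
1 February 2022 is a Tuesday, so the first Monday is February 7 and the fourth is February 28.
At the standard offset (UTC−07:00), 19:15 UTC − 7h = 12:15 Mesor District standard time.
Daylight saving runs 24 September 2021 – 28 February 2022; the standard-time date in Mesor District, October 24, 2021, is inside that window, so Mesor District is at UTC−06:00.
19:15 UTC − 6h = 13:15 Mesor District.

13:15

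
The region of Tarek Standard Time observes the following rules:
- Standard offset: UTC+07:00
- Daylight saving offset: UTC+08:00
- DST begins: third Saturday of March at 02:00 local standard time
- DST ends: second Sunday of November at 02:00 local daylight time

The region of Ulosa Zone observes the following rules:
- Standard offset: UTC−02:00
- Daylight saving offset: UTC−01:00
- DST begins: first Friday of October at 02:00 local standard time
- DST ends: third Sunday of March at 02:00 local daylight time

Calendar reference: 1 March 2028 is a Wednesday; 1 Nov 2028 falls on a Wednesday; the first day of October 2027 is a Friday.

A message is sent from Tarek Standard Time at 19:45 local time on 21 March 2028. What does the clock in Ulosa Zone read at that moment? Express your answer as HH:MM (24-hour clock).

09:45

1 March 2028 is a Wednesday, so the first Saturday is March 4 and the third is March 18.
1 November 2028 is a Wednesday, so the first Sunday is November 5 and the second is November 12.
21 March 2028 falls between 18 March and 12 November, so daylight saving is in effect and Tarek Standard Time is at UTC+08:00.
19:45 Tarek Standard Time − 8h = 11:45 UTC.
1 October 2027 is a Friday, so the first Friday is October 1.
1 March 2028 is a Wednesday, so the first Sunday is March 5 and the third is March 19.
At the standard offset (UTC−02:00), 11:45 UTC − 2h = 09:45 Ulosa Zone standard time.
The standard-time date in Ulosa Zone, 21 March 2028, is outside the daylight-saving period (1 October 2027 – 19 March 2028), so Ulosa Zone is on standard time, UTC−02:00.
11:45 UTC − 2h = 09:45 Ulosa Zone.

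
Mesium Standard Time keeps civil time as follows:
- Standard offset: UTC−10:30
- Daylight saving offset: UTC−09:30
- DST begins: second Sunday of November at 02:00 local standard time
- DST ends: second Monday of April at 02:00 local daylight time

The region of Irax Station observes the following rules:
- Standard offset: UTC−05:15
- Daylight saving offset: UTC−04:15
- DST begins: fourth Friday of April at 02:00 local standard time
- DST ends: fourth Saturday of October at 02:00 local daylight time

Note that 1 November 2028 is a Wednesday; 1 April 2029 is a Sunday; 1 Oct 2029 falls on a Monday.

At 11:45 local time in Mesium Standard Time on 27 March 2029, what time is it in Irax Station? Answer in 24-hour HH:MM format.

1 November 2028 is a Wednesday, so the first Sunday is November 5 and the second is November 12.
1 April 2029 is a Sunday, so the first Monday is April 2 and the second is April 9.
27 March 2029 falls between 12 November 2028 and 9 April 2029, so daylight saving is in effect and Mesium Standard Time is at UTC−09:30.
11:45 Mesium Standard Time + 9h30m = 21:15 UTC.
1 April 2029 is a Sunday, so the first Friday is April 6 and the fourth is April 27.
1 October 2029 is a Monday, so the first Saturday is October 6 and the fourth is October 27.
At the standard offset (UTC−05:15), 21:15 UTC − 5h15m = 16:00 Irax Station standard time.
The standard-time date in Irax Station, 27 March 2029, is outside the daylight-saving period (27 April – 27 October), so Irax Station is on standard time, UTC−05:15.
21:15 UTC − 5h15m = 16:00 Irax Station.

16:00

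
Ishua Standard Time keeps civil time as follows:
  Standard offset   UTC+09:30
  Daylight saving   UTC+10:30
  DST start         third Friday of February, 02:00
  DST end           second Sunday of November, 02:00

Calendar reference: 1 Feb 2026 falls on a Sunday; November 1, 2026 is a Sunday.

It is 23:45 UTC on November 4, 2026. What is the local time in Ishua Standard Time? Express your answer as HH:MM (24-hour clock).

1 February 2026 is a Sunday, so the first Friday is February 6 and the third is February 20.
1 November 2026 is a Sunday, so the first Sunday is November 1 and the second is November 8.
At the standard offset (UTC+09:30), 23:45 UTC + 9h30m = 09:15 Ishua Standard Time standard time (rolling into the next day, 5 November 2026).
The standard-time date in Ishua Standard Time, November 5, 2026, lies within the daylight-saving period (20 February – 8 November), so Ishua Standard Time is on daylight time, UTC+10:30.
23:45 UTC + 10h30m = 10:15 local (rolling into the next day, 5 November 2026).

10:15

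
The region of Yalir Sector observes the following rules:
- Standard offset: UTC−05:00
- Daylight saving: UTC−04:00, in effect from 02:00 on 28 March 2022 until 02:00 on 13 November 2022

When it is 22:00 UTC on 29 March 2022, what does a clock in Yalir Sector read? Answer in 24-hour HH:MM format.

18:00

At the standard offset (UTC−05:00), 22:00 UTC − 5h = 17:00 Yalir Sector standard time.
Daylight saving runs 28 March – 13 November; the standard-time date in Yalir Sector, 29 March 2022, is inside that window, so Yalir Sector is at UTC−04:00.
22:00 UTC − 4h = 18:00 local.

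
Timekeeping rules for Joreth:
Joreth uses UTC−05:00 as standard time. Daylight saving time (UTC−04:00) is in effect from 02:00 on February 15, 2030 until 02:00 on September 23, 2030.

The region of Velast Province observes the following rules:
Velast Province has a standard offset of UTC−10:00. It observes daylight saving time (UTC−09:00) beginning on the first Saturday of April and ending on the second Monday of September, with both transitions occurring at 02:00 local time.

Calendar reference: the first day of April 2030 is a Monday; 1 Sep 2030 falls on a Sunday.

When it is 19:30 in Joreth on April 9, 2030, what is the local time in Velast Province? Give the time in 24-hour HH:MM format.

14:30

Daylight saving runs 15 February – 23 September; April 9, 2030 is inside that window, so Joreth is at UTC−04:00.
19:30 Joreth + 4h = 23:30 UTC.
1 April 2030 is a Monday, so the first Saturday is April 6.
1 September 2030 is a Sunday, so the first Monday is September 2 and the second is September 9.
At the standard offset (UTC−10:00), 23:30 UTC − 10h = 13:30 Velast Province standard time.
Daylight saving runs 6 April – 9 September; the standard-time date in Velast Province, April 9, 2030, is inside that window, so Velast Province is at UTC−09:00.
23:30 UTC − 9h = 14:30 Velast Province.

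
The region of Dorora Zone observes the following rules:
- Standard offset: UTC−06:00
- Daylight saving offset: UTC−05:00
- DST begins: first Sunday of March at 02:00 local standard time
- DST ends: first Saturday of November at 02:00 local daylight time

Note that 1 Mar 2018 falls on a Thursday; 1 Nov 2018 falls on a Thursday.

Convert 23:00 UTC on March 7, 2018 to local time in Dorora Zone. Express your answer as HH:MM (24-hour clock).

1 March 2018 is a Thursday, so the first Sunday is March 4.
1 November 2018 is a Thursday, so the first Saturday is November 3.
At the standard offset (UTC−06:00), 23:00 UTC − 6h = 17:00 Dorora Zone standard time.
The standard-time date in Dorora Zone, March 7, 2018, falls between 4 March and 3 November, so daylight saving is in effect and Dorora Zone is at UTC−05:00.
23:00 UTC − 5h = 18:00 local.

18:00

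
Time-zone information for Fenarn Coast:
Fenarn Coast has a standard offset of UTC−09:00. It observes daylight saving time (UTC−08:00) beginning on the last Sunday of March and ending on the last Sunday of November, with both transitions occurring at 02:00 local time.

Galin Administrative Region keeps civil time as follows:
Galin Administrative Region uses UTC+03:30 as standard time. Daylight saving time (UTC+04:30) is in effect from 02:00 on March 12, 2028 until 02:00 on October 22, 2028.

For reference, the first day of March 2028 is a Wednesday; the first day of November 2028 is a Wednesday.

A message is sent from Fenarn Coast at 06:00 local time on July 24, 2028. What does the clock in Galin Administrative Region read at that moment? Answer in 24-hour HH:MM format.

18:30

1 March 2028 is a Wednesday, so Sundays fall on 5, 12, 19, 26; the last is March 26.
1 November 2028 is a Wednesday, so Sundays fall on 5, 12, 19, 26; the last is November 26.
July 24, 2028 lies within the daylight-saving period (26 March – 26 November), so Fenarn Coast is on daylight time, UTC−08:00.
06:00 Fenarn Coast + 8h = 14:00 UTC.
At the standard offset (UTC+03:30), 14:00 UTC + 3h30m = 17:30 Galin Administrative Region standard time.
The standard-time date in Galin Administrative Region, July 24, 2028, lies within the daylight-saving period (12 March – 22 October), so Galin Administrative Region is on daylight time, UTC+04:30.
14:00 UTC + 4h30m = 18:30 Galin Administrative Region.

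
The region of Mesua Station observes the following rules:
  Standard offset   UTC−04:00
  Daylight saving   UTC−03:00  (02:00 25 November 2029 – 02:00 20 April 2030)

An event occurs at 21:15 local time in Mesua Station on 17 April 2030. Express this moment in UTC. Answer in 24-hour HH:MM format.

00:15

17 April 2030 lies within the daylight-saving period (25 November 2029 – 20 April 2030), so Mesua Station is on daylight time, UTC−03:00.
21:15 local + 3h = 00:15 UTC (rolling into the next day, 18 April 2030).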